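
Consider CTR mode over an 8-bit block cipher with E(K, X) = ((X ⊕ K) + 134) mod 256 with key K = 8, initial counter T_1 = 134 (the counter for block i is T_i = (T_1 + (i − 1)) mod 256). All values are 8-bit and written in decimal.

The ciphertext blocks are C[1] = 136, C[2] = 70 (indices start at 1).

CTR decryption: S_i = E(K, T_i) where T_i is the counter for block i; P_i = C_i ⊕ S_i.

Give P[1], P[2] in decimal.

P[1]: T = 134, S = E(K, T) = 20; 136 ⊕ 20 = 156.
P[2]: T = 135, S = E(K, T) = 21; 70 ⊕ 21 = 83.

P[1] = 156, P[2] = 83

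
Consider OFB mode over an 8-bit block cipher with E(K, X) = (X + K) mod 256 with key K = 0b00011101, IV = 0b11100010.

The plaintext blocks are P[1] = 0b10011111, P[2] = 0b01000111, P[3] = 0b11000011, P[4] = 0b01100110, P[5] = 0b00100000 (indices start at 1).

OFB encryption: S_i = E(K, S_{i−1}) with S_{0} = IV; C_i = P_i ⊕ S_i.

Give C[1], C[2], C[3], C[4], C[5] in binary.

C[1] = 0b01100000, C[2] = 0b01011011, C[3] = 0b11111010, C[4] = 0b00110000, C[5] = 0b01010011

C[1]: S = E(K, 0b11100010) = 0b11111111; 0b10011111 ⊕ 0b11111111 = 0b01100000.
C[2]: S = E(K, 0b11111111) = 0b00011100; 0b01000111 ⊕ 0b00011100 = 0b01011011.
C[3]: S = E(K, 0b00011100) = 0b00111001; 0b11000011 ⊕ 0b00111001 = 0b11111010.
C[4]: S = E(K, 0b00111001) = 0b01010110; 0b01100110 ⊕ 0b01010110 = 0b00110000.
C[5]: S = E(K, 0b01010110) = 0b01110011; 0b00100000 ⊕ 0b01110011 = 0b01010011.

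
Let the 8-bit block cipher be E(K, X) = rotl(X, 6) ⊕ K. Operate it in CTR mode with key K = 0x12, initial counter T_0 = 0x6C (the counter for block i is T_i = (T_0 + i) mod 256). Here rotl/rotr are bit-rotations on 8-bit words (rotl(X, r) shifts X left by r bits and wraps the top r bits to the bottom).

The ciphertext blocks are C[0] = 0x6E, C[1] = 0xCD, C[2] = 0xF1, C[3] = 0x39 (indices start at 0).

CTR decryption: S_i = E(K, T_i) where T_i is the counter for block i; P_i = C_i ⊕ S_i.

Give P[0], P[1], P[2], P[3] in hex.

P[0] = 0x67, P[1] = 0x84, P[2] = 0x78, P[3] = 0xF0

P[0]: T = 0x6C, S = E(K, T) = 0x09; 0x6E ⊕ 0x09 = 0x67.
P[1]: T = 0x6D, S = E(K, T) = 0x49; 0xCD ⊕ 0x49 = 0x84.
P[2]: T = 0x6E, S = E(K, T) = 0x89; 0xF1 ⊕ 0x89 = 0x78.
P[3]: T = 0x6F, S = E(K, T) = 0xC9; 0x39 ⊕ 0xC9 = 0xF0.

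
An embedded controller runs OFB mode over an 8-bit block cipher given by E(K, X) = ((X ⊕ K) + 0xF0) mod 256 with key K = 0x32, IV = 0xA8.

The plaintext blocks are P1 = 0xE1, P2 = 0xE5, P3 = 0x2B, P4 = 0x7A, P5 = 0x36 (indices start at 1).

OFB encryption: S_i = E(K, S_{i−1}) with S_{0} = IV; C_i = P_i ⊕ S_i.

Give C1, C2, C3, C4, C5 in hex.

C1: S = E(K, 0xA8) = 0x8A; 0xE1 ⊕ 0x8A = 0x6B.
C2: S = E(K, 0x8A) = 0xA8; 0xE5 ⊕ 0xA8 = 0x4D.
C3: S = E(K, 0xA8) = 0x8A; 0x2B ⊕ 0x8A = 0xA1.
C4: S = E(K, 0x8A) = 0xA8; 0x7A ⊕ 0xA8 = 0xD2.
C5: S = E(K, 0xA8) = 0x8A; 0x36 ⊕ 0x8A = 0xBC.

C1 = 0x6B, C2 = 0x4D, C3 = 0xA1, C4 = 0xD2, C5 = 0xBC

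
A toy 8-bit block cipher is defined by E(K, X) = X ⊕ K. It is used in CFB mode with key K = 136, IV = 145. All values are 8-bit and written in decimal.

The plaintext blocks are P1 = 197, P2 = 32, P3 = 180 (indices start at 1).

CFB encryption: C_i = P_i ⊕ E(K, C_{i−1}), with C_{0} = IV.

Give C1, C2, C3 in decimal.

C1: E(K, 145) = 25; 197 ⊕ 25 = 220.
C2: E(K, 220) = 84; 32 ⊕ 84 = 116.
C3: E(K, 116) = 252; 180 ⊕ 252 = 72.

C1 = 220, C2 = 116, C3 = 72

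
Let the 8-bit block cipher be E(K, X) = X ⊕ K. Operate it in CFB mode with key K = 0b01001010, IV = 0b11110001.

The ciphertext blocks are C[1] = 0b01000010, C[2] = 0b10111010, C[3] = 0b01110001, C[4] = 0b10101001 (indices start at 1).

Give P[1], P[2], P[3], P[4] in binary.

CFB decryption: P_i = C_i ⊕ E(K, C_{i−1}), with C_{0} = IV.
P[1]: E(K, 0b11110001) = 0b10111011; 0b01000010 ⊕ 0b10111011 = 0b11111001.
P[2]: E(K, 0b01000010) = 0b00001000; 0b10111010 ⊕ 0b00001000 = 0b10110010.
P[3]: E(K, 0b10111010) = 0b11110000; 0b01110001 ⊕ 0b11110000 = 0b10000001.
P[4]: E(K, 0b01110001) = 0b00111011; 0b10101001 ⊕ 0b00111011 = 0b10010010.

P[1] = 0b11111001, P[2] = 0b10110010, P[3] = 0b10000001, P[4] = 0b10010010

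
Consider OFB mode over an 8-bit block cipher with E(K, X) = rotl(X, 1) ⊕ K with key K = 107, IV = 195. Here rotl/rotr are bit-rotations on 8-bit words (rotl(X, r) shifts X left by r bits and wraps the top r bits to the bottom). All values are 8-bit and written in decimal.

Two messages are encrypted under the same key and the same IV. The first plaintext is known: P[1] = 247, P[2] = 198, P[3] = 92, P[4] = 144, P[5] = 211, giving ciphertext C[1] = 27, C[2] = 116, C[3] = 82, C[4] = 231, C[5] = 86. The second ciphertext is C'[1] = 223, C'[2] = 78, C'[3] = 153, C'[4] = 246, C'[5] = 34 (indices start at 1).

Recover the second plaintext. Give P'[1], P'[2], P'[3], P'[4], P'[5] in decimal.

In OFB with a reused IV, both messages share the same keystream S_i, so C_i ⊕ C'_i = P_i ⊕ P'_i and thus P'_i = P_i ⊕ C_i ⊕ C'_i.
P'[1]: 247 ⊕ 27 ⊕ 223 = 51.
P'[2]: 198 ⊕ 116 ⊕ 78 = 252.
P'[3]: 92 ⊕ 82 ⊕ 153 = 151.
P'[4]: 144 ⊕ 231 ⊕ 246 = 129.
P'[5]: 211 ⊕ 86 ⊕ 34 = 167.

P'[1] = 51, P'[2] = 252, P'[3] = 151, P'[4] = 129, P'[5] = 167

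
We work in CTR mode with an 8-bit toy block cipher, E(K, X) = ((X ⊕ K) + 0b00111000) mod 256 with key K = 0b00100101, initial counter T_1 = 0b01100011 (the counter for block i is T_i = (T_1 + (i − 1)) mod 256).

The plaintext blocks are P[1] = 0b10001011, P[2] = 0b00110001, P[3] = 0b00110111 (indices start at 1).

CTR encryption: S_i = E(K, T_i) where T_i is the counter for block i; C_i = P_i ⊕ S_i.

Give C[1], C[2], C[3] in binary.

C[1]: T = 0b01100011, S = E(K, T) = 0b01111110; 0b10001011 ⊕ 0b01111110 = 0b11110101.
C[2]: T = 0b01100100, S = E(K, T) = 0b01111001; 0b00110001 ⊕ 0b01111001 = 0b01001000.
C[3]: T = 0b01100101, S = E(K, T) = 0b01111000; 0b00110111 ⊕ 0b01111000 = 0b01001111.

C[1] = 0b11110101, C[2] = 0b01001000, C[3] = 0b01001111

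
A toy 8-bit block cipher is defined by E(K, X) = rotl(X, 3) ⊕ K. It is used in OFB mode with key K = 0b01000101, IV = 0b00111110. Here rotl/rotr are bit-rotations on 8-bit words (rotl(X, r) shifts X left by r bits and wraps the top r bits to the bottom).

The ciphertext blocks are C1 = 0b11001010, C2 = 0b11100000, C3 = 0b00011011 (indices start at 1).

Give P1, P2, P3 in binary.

P1 = 0b01111110, P2 = 0b00000000, P3 = 0b01011001

OFB decryption: S_i = E(K, S_{i−1}) with S_{0} = IV; P_i = C_i ⊕ S_i.
P1: S = E(K, 0b00111110) = 0b10110100; 0b11001010 ⊕ 0b10110100 = 0b01111110.
P2: S = E(K, 0b10110100) = 0b11100000; 0b11100000 ⊕ 0b11100000 = 0b00000000.
P3: S = E(K, 0b11100000) = 0b01000010; 0b00011011 ⊕ 0b01000010 = 0b01011001.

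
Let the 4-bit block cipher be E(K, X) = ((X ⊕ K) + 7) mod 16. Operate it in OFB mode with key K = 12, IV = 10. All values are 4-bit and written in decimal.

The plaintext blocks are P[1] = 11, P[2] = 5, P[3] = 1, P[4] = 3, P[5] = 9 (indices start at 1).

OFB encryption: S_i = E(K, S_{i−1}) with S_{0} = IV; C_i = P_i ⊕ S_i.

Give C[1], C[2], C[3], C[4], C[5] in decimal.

C[1] = 6, C[2] = 13, C[3] = 10, C[4] = 13, C[5] = 0

C[1]: S = E(K, 10) = 13; 11 ⊕ 13 = 6.
C[2]: S = E(K, 13) = 8; 5 ⊕ 8 = 13.
C[3]: S = E(K, 8) = 11; 1 ⊕ 11 = 10.
C[4]: S = E(K, 11) = 14; 3 ⊕ 14 = 13.
C[5]: S = E(K, 14) = 9; 9 ⊕ 9 = 0.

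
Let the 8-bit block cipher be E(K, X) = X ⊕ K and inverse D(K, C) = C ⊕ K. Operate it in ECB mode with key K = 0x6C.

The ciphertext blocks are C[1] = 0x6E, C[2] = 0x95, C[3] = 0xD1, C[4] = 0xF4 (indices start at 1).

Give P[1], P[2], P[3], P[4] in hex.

ECB decryption: P_i = D(K, C_i).
P[1]: D(K, 0x6E) = 0x02.
P[2]: D(K, 0x95) = 0xF9.
P[3]: D(K, 0xD1) = 0xBD.
P[4]: D(K, 0xF4) = 0x98.

P[1] = 0x02, P[2] = 0xF9, P[3] = 0xBD, P[4] = 0x98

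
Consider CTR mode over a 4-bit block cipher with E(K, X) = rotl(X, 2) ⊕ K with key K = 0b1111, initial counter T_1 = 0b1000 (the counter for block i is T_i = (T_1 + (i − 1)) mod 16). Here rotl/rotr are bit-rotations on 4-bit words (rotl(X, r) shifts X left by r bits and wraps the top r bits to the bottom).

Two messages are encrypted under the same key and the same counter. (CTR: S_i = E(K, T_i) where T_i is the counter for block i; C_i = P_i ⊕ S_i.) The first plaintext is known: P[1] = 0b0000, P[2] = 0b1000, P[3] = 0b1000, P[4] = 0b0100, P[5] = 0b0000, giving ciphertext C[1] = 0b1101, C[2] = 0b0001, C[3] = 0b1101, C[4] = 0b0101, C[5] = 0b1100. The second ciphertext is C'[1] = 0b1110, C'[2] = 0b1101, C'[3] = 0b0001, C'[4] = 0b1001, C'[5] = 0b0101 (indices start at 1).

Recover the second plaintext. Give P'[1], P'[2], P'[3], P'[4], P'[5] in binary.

In CTR with a reused counter, both messages share the same keystream S_i, so C_i ⊕ C'_i = P_i ⊕ P'_i and thus P'_i = P_i ⊕ C_i ⊕ C'_i.
P'[1]: 0b0000 ⊕ 0b1101 ⊕ 0b1110 = 0b0011.
P'[2]: 0b1000 ⊕ 0b0001 ⊕ 0b1101 = 0b0100.
P'[3]: 0b1000 ⊕ 0b1101 ⊕ 0b0001 = 0b0100.
P'[4]: 0b0100 ⊕ 0b0101 ⊕ 0b1001 = 0b1000.
P'[5]: 0b0000 ⊕ 0b1100 ⊕ 0b0101 = 0b1001.

P'[1] = 0b0011, P'[2] = 0b0100, P'[3] = 0b0100, P'[4] = 0b1000, P'[5] = 0b1001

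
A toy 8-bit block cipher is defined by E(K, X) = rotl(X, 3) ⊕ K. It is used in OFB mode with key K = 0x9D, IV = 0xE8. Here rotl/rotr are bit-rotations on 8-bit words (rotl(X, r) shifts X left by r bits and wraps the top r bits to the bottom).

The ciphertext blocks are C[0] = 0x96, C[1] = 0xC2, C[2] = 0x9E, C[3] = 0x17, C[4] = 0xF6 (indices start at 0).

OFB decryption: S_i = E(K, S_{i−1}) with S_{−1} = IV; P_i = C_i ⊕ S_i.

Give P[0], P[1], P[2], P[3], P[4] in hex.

P[0]: S = E(K, 0xE8) = 0xDA; 0x96 ⊕ 0xDA = 0x4C.
P[1]: S = E(K, 0xDA) = 0x4B; 0xC2 ⊕ 0x4B = 0x89.
P[2]: S = E(K, 0x4B) = 0xC7; 0x9E ⊕ 0xC7 = 0x59.
P[3]: S = E(K, 0xC7) = 0xA3; 0x17 ⊕ 0xA3 = 0xB4.
P[4]: S = E(K, 0xA3) = 0x80; 0xF6 ⊕ 0x80 = 0x76.

P[0] = 0x4C, P[1] = 0x89, P[2] = 0x59, P[3] = 0xB4, P[4] = 0x76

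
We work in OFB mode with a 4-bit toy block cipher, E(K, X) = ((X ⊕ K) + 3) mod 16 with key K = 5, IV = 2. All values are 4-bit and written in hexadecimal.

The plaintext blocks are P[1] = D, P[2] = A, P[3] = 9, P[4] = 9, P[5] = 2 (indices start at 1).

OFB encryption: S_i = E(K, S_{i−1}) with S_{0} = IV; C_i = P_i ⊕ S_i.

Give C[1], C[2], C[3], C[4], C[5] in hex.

C[1] = 7, C[2] = 8, C[3] = 3, C[4] = B, C[5] = 8

C[1]: S = E(K, 2) = A; D ⊕ A = 7.
C[2]: S = E(K, A) = 2; A ⊕ 2 = 8.
C[3]: S = E(K, 2) = A; 9 ⊕ A = 3.
C[4]: S = E(K, A) = 2; 9 ⊕ 2 = B.
C[5]: S = E(K, 2) = A; 2 ⊕ A = 8.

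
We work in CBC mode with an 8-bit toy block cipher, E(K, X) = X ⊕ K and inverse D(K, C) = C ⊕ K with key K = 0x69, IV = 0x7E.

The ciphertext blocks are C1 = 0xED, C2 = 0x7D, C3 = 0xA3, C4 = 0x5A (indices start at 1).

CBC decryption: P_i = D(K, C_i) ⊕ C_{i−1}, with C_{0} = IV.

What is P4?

P4 = 0x90

P4: D(K, 0x5A) = 0x33; 0x33 ⊕ 0xA3 = 0x90.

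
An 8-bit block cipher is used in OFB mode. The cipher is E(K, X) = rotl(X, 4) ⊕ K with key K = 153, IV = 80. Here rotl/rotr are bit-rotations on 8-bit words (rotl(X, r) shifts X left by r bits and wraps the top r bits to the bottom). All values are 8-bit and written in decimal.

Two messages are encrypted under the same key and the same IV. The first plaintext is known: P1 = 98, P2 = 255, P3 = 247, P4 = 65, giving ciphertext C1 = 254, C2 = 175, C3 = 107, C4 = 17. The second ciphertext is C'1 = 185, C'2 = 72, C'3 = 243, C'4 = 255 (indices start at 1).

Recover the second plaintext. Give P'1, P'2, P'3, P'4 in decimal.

In OFB with a reused IV, both messages share the same keystream S_i, so C_i ⊕ C'_i = P_i ⊕ P'_i and thus P'_i = P_i ⊕ C_i ⊕ C'_i.
P'1: 98 ⊕ 254 ⊕ 185 = 37.
P'2: 255 ⊕ 175 ⊕ 72 = 24.
P'3: 247 ⊕ 107 ⊕ 243 = 111.
P'4: 65 ⊕ 17 ⊕ 255 = 175.

P'1 = 37, P'2 = 24, P'3 = 111, P'4 = 175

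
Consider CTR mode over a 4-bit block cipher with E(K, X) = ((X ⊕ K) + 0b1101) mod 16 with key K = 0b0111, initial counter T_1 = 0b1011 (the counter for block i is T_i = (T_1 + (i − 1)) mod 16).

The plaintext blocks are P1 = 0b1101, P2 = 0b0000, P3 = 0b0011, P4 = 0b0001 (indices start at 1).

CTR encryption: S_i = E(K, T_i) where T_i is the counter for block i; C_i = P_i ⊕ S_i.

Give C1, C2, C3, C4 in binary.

C1 = 0b0100, C2 = 0b1000, C3 = 0b0100, C4 = 0b0111

C1: T = 0b1011, S = E(K, T) = 0b1001; 0b1101 ⊕ 0b1001 = 0b0100.
C2: T = 0b1100, S = E(K, T) = 0b1000; 0b0000 ⊕ 0b1000 = 0b1000.
C3: T = 0b1101, S = E(K, T) = 0b0111; 0b0011 ⊕ 0b0111 = 0b0100.
C4: T = 0b1110, S = E(K, T) = 0b0110; 0b0001 ⊕ 0b0110 = 0b0111.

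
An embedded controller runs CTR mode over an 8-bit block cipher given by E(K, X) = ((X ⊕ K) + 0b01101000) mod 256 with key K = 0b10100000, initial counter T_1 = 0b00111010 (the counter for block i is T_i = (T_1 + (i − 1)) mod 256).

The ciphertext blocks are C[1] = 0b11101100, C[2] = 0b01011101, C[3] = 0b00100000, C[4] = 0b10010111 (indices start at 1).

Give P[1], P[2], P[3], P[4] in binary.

CTR decryption: S_i = E(K, T_i) where T_i is the counter for block i; P_i = C_i ⊕ S_i.
P[1]: T = 0b00111010, S = E(K, T) = 0b00000010; 0b11101100 ⊕ 0b00000010 = 0b11101110.
P[2]: T = 0b00111011, S = E(K, T) = 0b00000011; 0b01011101 ⊕ 0b00000011 = 0b01011110.
P[3]: T = 0b00111100, S = E(K, T) = 0b00000100; 0b00100000 ⊕ 0b00000100 = 0b00100100.
P[4]: T = 0b00111101, S = E(K, T) = 0b00000101; 0b10010111 ⊕ 0b00000101 = 0b10010010.

P[1] = 0b11101110, P[2] = 0b01011110, P[3] = 0b00100100, P[4] = 0b10010010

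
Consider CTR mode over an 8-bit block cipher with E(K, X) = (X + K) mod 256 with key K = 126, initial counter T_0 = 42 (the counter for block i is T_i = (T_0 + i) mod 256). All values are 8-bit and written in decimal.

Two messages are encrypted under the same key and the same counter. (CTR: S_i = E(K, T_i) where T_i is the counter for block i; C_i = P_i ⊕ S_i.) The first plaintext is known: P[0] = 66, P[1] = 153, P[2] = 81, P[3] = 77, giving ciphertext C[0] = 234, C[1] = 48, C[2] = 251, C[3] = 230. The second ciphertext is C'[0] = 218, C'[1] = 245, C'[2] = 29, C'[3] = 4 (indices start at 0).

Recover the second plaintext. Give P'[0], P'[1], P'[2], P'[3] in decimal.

P'[0] = 114, P'[1] = 92, P'[2] = 183, P'[3] = 175

In CTR with a reused counter, both messages share the same keystream S_i, so C_i ⊕ C'_i = P_i ⊕ P'_i and thus P'_i = P_i ⊕ C_i ⊕ C'_i.
P'[0]: 66 ⊕ 234 ⊕ 218 = 114.
P'[1]: 153 ⊕ 48 ⊕ 245 = 92.
P'[2]: 81 ⊕ 251 ⊕ 29 = 183.
P'[3]: 77 ⊕ 230 ⊕ 4 = 175.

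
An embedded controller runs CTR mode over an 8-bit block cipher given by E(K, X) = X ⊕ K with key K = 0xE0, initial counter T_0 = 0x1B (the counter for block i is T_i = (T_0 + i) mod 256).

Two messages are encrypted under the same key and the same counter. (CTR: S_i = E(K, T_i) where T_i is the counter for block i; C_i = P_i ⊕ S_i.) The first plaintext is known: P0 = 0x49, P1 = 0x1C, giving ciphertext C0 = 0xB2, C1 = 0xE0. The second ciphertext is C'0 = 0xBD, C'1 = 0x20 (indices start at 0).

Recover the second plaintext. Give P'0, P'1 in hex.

In CTR with a reused counter, both messages share the same keystream S_i, so C_i ⊕ C'_i = P_i ⊕ P'_i and thus P'_i = P_i ⊕ C_i ⊕ C'_i.
P'0: 0x49 ⊕ 0xB2 ⊕ 0xBD = 0x46.
P'1: 0x1C ⊕ 0xE0 ⊕ 0x20 = 0xDC.

P'0 = 0x46, P'1 = 0xDC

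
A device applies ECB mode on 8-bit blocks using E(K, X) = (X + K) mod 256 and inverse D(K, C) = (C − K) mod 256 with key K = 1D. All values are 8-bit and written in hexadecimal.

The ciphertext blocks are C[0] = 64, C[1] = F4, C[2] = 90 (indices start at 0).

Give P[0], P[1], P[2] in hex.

P[0] = 47, P[1] = D7, P[2] = 73

ECB decryption: P_i = D(K, C_i).
P[0]: D(K, 64) = 47.
P[1]: D(K, F4) = D7.
P[2]: D(K, 90) = 73.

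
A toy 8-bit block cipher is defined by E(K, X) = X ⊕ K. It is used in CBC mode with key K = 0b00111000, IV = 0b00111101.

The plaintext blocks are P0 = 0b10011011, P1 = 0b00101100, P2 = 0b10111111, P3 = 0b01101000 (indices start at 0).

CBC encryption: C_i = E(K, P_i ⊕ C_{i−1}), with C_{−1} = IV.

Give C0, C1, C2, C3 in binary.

C0: P0 ⊕ 0b00111101 = 0b10100110; E(K, 0b10100110) = 0b10011110.
C1: P1 ⊕ 0b10011110 = 0b10110010; E(K, 0b10110010) = 0b10001010.
C2: P2 ⊕ 0b10001010 = 0b00110101; E(K, 0b00110101) = 0b00001101.
C3: P3 ⊕ 0b00001101 = 0b01100101; E(K, 0b01100101) = 0b01011101.

C0 = 0b10011110, C1 = 0b10001010, C2 = 0b00001101, C3 = 0b01011101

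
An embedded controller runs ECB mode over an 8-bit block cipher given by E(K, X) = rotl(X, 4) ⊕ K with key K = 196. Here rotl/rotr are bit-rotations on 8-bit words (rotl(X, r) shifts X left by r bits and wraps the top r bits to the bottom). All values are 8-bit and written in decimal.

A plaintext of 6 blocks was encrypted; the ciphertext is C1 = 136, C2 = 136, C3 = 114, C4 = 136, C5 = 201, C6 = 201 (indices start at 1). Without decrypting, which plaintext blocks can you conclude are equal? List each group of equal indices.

P1 = P2 = P4; P5 = P6

ECB encrypts each block independently with the same key, so equal ciphertext blocks imply equal plaintext blocks.
C1 = C2 = C4 = 136, so P1 = P2 = P4.
C5 = C6 = 201, so P5 = P6.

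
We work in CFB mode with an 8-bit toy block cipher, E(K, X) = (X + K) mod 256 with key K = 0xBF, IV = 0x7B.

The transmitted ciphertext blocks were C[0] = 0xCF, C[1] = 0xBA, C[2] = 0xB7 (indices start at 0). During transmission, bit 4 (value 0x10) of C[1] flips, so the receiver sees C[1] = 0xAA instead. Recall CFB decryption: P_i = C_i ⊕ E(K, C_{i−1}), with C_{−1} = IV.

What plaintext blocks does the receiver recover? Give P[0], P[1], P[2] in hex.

Only C[1] changed, to 0xAA. In CFB, a change in C_i flips the same bit in P_i and garbles P_{i+1}. Decrypting the received ciphertext:
P[0]: E(K, 0x7B) = 0x3A; 0xCF ⊕ 0x3A = 0xF5.
P[1]: E(K, 0xCF) = 0x8E; 0xAA ⊕ 0x8E = 0x24.
P[2]: E(K, 0xAA) = 0x69; 0xB7 ⊕ 0x69 = 0xDE.
Blocks that differ from the original plaintext: P[1], P[2].

P[0] = 0xF5, P[1] = 0x24, P[2] = 0xDE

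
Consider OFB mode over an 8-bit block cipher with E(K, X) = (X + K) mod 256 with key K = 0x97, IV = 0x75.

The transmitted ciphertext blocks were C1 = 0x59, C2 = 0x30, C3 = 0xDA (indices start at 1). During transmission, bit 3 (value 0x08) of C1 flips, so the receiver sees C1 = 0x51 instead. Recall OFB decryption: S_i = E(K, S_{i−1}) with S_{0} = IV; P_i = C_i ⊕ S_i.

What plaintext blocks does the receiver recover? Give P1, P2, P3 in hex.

P1 = 0x5D, P2 = 0x93, P3 = 0xE0

Only C1 changed, to 0x51. In OFB, a change in C_i flips the same bit in P_i only; the keystream is unaffected. Decrypting the received ciphertext:
P1: S = E(K, 0x75) = 0x0C; 0x51 ⊕ 0x0C = 0x5D.
P2: S = E(K, 0x0C) = 0xA3; 0x30 ⊕ 0xA3 = 0x93.
P3: S = E(K, 0xA3) = 0x3A; 0xDA ⊕ 0x3A = 0xE0.
Blocks that differ from the original plaintext: P1.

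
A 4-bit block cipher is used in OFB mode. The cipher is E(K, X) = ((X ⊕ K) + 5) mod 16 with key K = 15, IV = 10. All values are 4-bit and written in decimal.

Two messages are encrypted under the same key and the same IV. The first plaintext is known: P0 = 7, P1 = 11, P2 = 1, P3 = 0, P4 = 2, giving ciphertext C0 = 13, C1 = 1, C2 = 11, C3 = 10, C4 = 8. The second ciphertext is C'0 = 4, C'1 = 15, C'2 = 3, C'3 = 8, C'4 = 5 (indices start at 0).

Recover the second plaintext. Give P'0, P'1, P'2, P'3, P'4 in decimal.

In OFB with a reused IV, both messages share the same keystream S_i, so C_i ⊕ C'_i = P_i ⊕ P'_i and thus P'_i = P_i ⊕ C_i ⊕ C'_i.
P'0: 7 ⊕ 13 ⊕ 4 = 14.
P'1: 11 ⊕ 1 ⊕ 15 = 5.
P'2: 1 ⊕ 11 ⊕ 3 = 9.
P'3: 0 ⊕ 10 ⊕ 8 = 2.
P'4: 2 ⊕ 8 ⊕ 5 = 15.

P'0 = 14, P'1 = 5, P'2 = 9, P'3 = 2, P'4 = 15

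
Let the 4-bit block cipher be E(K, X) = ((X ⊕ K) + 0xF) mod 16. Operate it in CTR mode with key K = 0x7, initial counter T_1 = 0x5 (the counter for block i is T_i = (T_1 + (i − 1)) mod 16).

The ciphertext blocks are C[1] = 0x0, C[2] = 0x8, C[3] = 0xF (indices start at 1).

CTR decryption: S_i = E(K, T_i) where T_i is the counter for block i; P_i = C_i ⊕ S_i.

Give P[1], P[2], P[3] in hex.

P[1] = 0x1, P[2] = 0x8, P[3] = 0x0

P[1]: T = 0x5, S = E(K, T) = 0x1; 0x0 ⊕ 0x1 = 0x1.
P[2]: T = 0x6, S = E(K, T) = 0x0; 0x8 ⊕ 0x0 = 0x8.
P[3]: T = 0x7, S = E(K, T) = 0xF; 0xF ⊕ 0xF = 0x0.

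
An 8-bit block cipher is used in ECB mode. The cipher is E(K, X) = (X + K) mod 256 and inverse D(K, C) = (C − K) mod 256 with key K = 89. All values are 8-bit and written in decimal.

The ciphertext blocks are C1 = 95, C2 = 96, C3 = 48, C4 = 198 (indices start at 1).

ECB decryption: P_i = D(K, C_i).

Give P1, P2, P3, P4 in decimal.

P1 = 6, P2 = 7, P3 = 215, P4 = 109

P1: D(K, 95) = 6.
P2: D(K, 96) = 7.
P3: D(K, 48) = 215.
P4: D(K, 198) = 109.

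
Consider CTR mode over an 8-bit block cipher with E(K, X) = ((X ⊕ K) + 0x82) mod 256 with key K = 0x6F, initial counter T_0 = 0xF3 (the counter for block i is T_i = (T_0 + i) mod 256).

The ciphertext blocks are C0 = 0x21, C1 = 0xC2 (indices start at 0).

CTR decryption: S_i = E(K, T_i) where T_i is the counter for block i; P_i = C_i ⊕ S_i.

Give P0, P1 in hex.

P0: T = 0xF3, S = E(K, T) = 0x1E; 0x21 ⊕ 0x1E = 0x3F.
P1: T = 0xF4, S = E(K, T) = 0x1D; 0xC2 ⊕ 0x1D = 0xDF.

P0 = 0x3F, P1 = 0xDF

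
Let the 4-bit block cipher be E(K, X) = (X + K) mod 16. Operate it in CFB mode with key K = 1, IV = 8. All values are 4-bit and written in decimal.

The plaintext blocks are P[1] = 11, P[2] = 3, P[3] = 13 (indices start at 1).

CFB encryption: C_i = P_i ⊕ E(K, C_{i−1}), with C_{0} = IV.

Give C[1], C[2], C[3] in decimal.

C[1]: E(K, 8) = 9; 11 ⊕ 9 = 2.
C[2]: E(K, 2) = 3; 3 ⊕ 3 = 0.
C[3]: E(K, 0) = 1; 13 ⊕ 1 = 12.

C[1] = 2, C[2] = 0, C[3] = 12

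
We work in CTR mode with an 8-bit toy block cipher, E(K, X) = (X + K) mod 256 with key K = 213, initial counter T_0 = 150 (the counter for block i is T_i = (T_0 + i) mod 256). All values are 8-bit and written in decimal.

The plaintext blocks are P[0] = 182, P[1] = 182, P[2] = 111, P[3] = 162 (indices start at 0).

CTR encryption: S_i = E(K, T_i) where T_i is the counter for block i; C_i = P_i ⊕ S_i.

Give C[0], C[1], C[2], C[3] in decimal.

C[0] = 221, C[1] = 218, C[2] = 2, C[3] = 204

C[0]: T = 150, S = E(K, T) = 107; 182 ⊕ 107 = 221.
C[1]: T = 151, S = E(K, T) = 108; 182 ⊕ 108 = 218.
C[2]: T = 152, S = E(K, T) = 109; 111 ⊕ 109 = 2.
C[3]: T = 153, S = E(K, T) = 110; 162 ⊕ 110 = 204.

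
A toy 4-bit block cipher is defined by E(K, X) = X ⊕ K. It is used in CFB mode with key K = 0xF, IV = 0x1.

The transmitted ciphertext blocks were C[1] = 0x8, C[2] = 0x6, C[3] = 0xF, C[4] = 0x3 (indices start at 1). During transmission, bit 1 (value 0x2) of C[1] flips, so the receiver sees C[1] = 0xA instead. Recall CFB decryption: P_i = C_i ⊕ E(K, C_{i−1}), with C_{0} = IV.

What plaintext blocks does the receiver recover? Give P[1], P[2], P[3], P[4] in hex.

P[1] = 0x4, P[2] = 0x3, P[3] = 0x6, P[4] = 0x3

Only C[1] changed, to 0xA. In CFB, a change in C_i flips the same bit in P_i and garbles P_{i+1}. Decrypting the received ciphertext:
P[1]: E(K, 0x1) = 0xE; 0xA ⊕ 0xE = 0x4.
P[2]: E(K, 0xA) = 0x5; 0x6 ⊕ 0x5 = 0x3.
P[3]: E(K, 0x6) = 0x9; 0xF ⊕ 0x9 = 0x6.
P[4]: E(K, 0xF) = 0x0; 0x3 ⊕ 0x0 = 0x3.
Blocks that differ from the original plaintext: P[1], P[2].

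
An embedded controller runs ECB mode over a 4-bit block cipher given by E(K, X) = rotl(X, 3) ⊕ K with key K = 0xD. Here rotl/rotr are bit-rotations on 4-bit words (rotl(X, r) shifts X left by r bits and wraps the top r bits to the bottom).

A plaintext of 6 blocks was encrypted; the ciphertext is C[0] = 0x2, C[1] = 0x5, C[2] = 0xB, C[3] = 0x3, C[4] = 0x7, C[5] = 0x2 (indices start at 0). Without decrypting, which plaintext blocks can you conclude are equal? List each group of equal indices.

ECB encrypts each block independently with the same key, so equal ciphertext blocks imply equal plaintext blocks.
C[0] = C[5] = 0x2, so P[0] = P[5].

P[0] = P[5]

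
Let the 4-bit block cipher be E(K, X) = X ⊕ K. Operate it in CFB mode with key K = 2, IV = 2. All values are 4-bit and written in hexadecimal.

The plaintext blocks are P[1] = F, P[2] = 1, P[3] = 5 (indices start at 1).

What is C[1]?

C[1] = F

CFB encryption: C_i = P_i ⊕ E(K, C_{i−1}), with C_{0} = IV.
C[1]: E(K, 2) = 0; F ⊕ 0 = F.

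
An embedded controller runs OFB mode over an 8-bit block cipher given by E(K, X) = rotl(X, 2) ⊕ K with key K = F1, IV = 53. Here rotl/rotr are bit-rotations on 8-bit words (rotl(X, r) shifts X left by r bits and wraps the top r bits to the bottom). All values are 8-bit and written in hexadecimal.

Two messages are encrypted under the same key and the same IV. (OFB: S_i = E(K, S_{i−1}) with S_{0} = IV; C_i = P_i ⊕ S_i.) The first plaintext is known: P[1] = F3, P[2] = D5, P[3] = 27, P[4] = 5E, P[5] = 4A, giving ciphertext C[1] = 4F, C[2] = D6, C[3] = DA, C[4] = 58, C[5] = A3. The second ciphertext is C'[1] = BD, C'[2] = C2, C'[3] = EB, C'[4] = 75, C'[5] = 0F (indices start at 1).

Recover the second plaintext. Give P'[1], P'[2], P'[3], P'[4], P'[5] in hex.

P'[1] = 01, P'[2] = C1, P'[3] = 16, P'[4] = 73, P'[5] = E6

In OFB with a reused IV, both messages share the same keystream S_i, so C_i ⊕ C'_i = P_i ⊕ P'_i and thus P'_i = P_i ⊕ C_i ⊕ C'_i.
P'[1]: F3 ⊕ 4F ⊕ BD = 01.
P'[2]: D5 ⊕ D6 ⊕ C2 = C1.
P'[3]: 27 ⊕ DA ⊕ EB = 16.
P'[4]: 5E ⊕ 58 ⊕ 75 = 73.
P'[5]: 4A ⊕ A3 ⊕ 0F = E6.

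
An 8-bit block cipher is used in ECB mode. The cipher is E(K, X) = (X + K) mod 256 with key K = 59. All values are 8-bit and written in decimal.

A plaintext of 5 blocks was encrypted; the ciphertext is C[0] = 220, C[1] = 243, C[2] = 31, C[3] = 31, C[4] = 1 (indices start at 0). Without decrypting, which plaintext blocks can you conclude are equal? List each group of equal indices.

ECB encrypts each block independently with the same key, so equal ciphertext blocks imply equal plaintext blocks.
C[2] = C[3] = 31, so P[2] = P[3].

P[2] = P[3]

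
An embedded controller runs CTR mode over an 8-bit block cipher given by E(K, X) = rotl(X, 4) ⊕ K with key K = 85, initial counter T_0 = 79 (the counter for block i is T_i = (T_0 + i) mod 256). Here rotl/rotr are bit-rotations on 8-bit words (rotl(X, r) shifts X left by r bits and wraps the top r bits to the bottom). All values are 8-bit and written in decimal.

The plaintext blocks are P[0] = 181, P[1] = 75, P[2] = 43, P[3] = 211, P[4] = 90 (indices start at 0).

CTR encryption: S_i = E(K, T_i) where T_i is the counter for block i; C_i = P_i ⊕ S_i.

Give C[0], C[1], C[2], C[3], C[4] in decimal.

C[0]: T = 79, S = E(K, T) = 161; 181 ⊕ 161 = 20.
C[1]: T = 80, S = E(K, T) = 80; 75 ⊕ 80 = 27.
C[2]: T = 81, S = E(K, T) = 64; 43 ⊕ 64 = 107.
C[3]: T = 82, S = E(K, T) = 112; 211 ⊕ 112 = 163.
C[4]: T = 83, S = E(K, T) = 96; 90 ⊕ 96 = 58.

C[0] = 20, C[1] = 27, C[2] = 107, C[3] = 163, C[4] = 58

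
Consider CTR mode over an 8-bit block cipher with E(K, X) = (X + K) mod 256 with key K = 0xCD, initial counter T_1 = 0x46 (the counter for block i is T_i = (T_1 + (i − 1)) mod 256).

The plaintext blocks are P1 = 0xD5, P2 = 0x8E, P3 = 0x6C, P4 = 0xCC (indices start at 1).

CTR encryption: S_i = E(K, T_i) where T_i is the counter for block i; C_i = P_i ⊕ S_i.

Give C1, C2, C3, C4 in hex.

C1 = 0xC6, C2 = 0x9A, C3 = 0x79, C4 = 0xDA

C1: T = 0x46, S = E(K, T) = 0x13; 0xD5 ⊕ 0x13 = 0xC6.
C2: T = 0x47, S = E(K, T) = 0x14; 0x8E ⊕ 0x14 = 0x9A.
C3: T = 0x48, S = E(K, T) = 0x15; 0x6C ⊕ 0x15 = 0x79.
C4: T = 0x49, S = E(K, T) = 0x16; 0xCC ⊕ 0x16 = 0xDA.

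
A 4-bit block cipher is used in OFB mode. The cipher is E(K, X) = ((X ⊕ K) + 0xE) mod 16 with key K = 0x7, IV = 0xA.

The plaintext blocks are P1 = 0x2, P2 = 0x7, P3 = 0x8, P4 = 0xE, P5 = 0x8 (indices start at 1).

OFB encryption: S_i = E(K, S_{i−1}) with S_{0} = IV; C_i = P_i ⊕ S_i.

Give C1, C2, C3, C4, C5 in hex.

C1: S = E(K, 0xA) = 0xB; 0x2 ⊕ 0xB = 0x9.
C2: S = E(K, 0xB) = 0xA; 0x7 ⊕ 0xA = 0xD.
C3: S = E(K, 0xA) = 0xB; 0x8 ⊕ 0xB = 0x3.
C4: S = E(K, 0xB) = 0xA; 0xE ⊕ 0xA = 0x4.
C5: S = E(K, 0xA) = 0xB; 0x8 ⊕ 0xB = 0x3.

C1 = 0x9, C2 = 0xD, C3 = 0x3, C4 = 0x4, C5 = 0x3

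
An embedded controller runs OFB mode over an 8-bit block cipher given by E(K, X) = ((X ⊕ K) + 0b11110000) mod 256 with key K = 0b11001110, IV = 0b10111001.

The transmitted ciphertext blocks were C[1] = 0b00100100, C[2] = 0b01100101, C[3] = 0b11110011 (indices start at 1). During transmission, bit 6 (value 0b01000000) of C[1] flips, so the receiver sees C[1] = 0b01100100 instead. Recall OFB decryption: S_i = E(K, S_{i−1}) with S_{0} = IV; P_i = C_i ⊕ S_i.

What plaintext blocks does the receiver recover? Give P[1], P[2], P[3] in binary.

Only C[1] changed, to 0b01100100. In OFB, a change in C_i flips the same bit in P_i only; the keystream is unaffected. Decrypting the received ciphertext:
P[1]: S = E(K, 0b10111001) = 0b01100111; 0b01100100 ⊕ 0b01100111 = 0b00000011.
P[2]: S = E(K, 0b01100111) = 0b10011001; 0b01100101 ⊕ 0b10011001 = 0b11111100.
P[3]: S = E(K, 0b10011001) = 0b01000111; 0b11110011 ⊕ 0b01000111 = 0b10110100.
Blocks that differ from the original plaintext: P[1].

P[1] = 0b00000011, P[2] = 0b11111100, P[3] = 0b10110100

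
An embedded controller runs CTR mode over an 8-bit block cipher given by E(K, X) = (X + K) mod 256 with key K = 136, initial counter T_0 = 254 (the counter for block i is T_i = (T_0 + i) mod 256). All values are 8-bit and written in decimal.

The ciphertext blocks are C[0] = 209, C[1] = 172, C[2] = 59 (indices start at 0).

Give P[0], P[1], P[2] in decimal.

CTR decryption: S_i = E(K, T_i) where T_i is the counter for block i; P_i = C_i ⊕ S_i.
P[0]: T = 254, S = E(K, T) = 134; 209 ⊕ 134 = 87.
P[1]: T = 255, S = E(K, T) = 135; 172 ⊕ 135 = 43.
P[2]: T = 0, S = E(K, T) = 136; 59 ⊕ 136 = 179.

P[0] = 87, P[1] = 43, P[2] = 179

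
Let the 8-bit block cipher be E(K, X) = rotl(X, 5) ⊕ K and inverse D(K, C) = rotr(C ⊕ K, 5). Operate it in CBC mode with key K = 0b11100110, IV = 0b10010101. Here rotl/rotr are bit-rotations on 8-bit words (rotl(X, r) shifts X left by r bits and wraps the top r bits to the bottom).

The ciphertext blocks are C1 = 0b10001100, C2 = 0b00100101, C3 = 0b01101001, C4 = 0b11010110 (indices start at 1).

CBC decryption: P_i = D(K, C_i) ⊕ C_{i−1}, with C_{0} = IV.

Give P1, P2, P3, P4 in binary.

P1 = 0b11000110, P2 = 0b10010010, P3 = 0b01011001, P4 = 0b11101000

P1: D(K, 0b10001100) = 0b01010011; 0b01010011 ⊕ 0b10010101 = 0b11000110.
P2: D(K, 0b00100101) = 0b00011110; 0b00011110 ⊕ 0b10001100 = 0b10010010.
P3: D(K, 0b01101001) = 0b01111100; 0b01111100 ⊕ 0b00100101 = 0b01011001.
P4: D(K, 0b11010110) = 0b10000001; 0b10000001 ⊕ 0b01101001 = 0b11101000.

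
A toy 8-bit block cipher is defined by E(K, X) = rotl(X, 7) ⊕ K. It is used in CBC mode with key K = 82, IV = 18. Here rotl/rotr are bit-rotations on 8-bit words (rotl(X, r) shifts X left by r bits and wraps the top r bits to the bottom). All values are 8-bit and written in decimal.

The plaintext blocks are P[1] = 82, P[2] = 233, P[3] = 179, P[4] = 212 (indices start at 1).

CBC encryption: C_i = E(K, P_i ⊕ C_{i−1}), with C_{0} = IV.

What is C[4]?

C[4] = 26

C[1]: P[1] ⊕ 18 = 64; E(K, 64) = 114.
C[2]: P[2] ⊕ 114 = 155; E(K, 155) = 159.
C[3]: P[3] ⊕ 159 = 44; E(K, 44) = 68.
C[4]: P[4] ⊕ 68 = 144; E(K, 144) = 26.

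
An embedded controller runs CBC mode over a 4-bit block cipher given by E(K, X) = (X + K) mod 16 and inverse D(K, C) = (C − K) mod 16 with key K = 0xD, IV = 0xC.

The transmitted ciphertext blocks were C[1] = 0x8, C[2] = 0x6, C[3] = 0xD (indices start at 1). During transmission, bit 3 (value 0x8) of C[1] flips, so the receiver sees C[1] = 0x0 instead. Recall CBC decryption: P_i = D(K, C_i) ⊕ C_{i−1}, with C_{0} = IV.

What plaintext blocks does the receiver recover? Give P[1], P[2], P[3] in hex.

Only C[1] changed, to 0x0. In CBC, a change in C_i garbles P_i and flips the same bit in P_{i+1}. Decrypting the received ciphertext:
P[1]: D(K, 0x0) = 0x3; 0x3 ⊕ 0xC = 0xF.
P[2]: D(K, 0x6) = 0x9; 0x9 ⊕ 0x0 = 0x9.
P[3]: D(K, 0xD) = 0x0; 0x0 ⊕ 0x6 = 0x6.
Blocks that differ from the original plaintext: P[1], P[2].

P[1] = 0xF, P[2] = 0x9, P[3] = 0x6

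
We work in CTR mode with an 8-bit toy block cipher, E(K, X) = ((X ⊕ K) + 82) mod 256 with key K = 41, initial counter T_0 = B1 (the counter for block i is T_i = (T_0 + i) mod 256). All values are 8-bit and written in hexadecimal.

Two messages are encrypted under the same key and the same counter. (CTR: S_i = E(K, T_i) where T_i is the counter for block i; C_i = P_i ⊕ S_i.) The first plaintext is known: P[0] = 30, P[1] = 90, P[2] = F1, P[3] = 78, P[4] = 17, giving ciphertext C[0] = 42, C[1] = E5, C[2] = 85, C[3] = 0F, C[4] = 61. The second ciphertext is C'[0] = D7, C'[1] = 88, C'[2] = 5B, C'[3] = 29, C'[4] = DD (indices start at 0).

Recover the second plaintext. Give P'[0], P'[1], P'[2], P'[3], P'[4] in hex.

P'[0] = A5, P'[1] = FD, P'[2] = 2F, P'[3] = 5E, P'[4] = AB

In CTR with a reused counter, both messages share the same keystream S_i, so C_i ⊕ C'_i = P_i ⊕ P'_i and thus P'_i = P_i ⊕ C_i ⊕ C'_i.
P'[0]: 30 ⊕ 42 ⊕ D7 = A5.
P'[1]: 90 ⊕ E5 ⊕ 88 = FD.
P'[2]: F1 ⊕ 85 ⊕ 5B = 2F.
P'[3]: 78 ⊕ 0F ⊕ 29 = 5E.
P'[4]: 17 ⊕ 61 ⊕ DD = AB.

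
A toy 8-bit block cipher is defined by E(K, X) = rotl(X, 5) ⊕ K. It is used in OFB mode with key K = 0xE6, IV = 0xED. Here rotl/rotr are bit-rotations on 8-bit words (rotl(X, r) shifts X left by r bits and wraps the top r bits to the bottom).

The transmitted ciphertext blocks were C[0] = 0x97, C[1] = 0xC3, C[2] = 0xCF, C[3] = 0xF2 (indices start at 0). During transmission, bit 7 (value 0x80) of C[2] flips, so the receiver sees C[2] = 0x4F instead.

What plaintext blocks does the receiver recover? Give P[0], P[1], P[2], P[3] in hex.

P[0] = 0xCC, P[1] = 0x4E, P[2] = 0x18, P[3] = 0xFE

OFB decryption: S_i = E(K, S_{i−1}) with S_{−1} = IV; P_i = C_i ⊕ S_i.
Only C[2] changed, to 0x4F. In OFB, a change in C_i flips the same bit in P_i only; the keystream is unaffected. Decrypting the received ciphertext:
P[0]: S = E(K, 0xED) = 0x5B; 0x97 ⊕ 0x5B = 0xCC.
P[1]: S = E(K, 0x5B) = 0x8D; 0xC3 ⊕ 0x8D = 0x4E.
P[2]: S = E(K, 0x8D) = 0x57; 0x4F ⊕ 0x57 = 0x18.
P[3]: S = E(K, 0x57) = 0x0C; 0xF2 ⊕ 0x0C = 0xFE.
Blocks that differ from the original plaintext: P[2].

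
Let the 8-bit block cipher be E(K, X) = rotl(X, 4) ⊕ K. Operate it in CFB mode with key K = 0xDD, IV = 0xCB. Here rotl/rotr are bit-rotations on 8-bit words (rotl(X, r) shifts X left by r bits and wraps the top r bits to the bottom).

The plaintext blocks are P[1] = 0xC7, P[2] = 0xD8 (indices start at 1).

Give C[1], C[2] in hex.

CFB encryption: C_i = P_i ⊕ E(K, C_{i−1}), with C_{0} = IV.
C[1]: E(K, 0xCB) = 0x61; 0xC7 ⊕ 0x61 = 0xA6.
C[2]: E(K, 0xA6) = 0xB7; 0xD8 ⊕ 0xB7 = 0x6F.

C[1] = 0xA6, C[2] = 0x6F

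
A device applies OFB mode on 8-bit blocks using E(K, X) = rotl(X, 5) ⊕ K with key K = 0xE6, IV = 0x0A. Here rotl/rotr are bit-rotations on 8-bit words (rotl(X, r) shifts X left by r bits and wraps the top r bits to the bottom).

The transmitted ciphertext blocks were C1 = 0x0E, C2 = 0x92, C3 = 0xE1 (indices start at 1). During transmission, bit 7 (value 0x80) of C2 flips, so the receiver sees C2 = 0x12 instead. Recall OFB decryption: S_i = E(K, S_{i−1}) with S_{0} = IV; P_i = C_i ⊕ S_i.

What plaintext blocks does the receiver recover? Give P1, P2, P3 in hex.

P1 = 0xA9, P2 = 0x00, P3 = 0x45

Only C2 changed, to 0x12. In OFB, a change in C_i flips the same bit in P_i only; the keystream is unaffected. Decrypting the received ciphertext:
P1: S = E(K, 0x0A) = 0xA7; 0x0E ⊕ 0xA7 = 0xA9.
P2: S = E(K, 0xA7) = 0x12; 0x12 ⊕ 0x12 = 0x00.
P3: S = E(K, 0x12) = 0xA4; 0xE1 ⊕ 0xA4 = 0x45.
Blocks that differ from the original plaintext: P2.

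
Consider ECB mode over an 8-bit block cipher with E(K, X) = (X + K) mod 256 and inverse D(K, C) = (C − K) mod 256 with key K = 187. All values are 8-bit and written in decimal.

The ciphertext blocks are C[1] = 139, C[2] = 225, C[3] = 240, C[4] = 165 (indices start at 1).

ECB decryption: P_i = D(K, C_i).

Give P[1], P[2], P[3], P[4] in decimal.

P[1]: D(K, 139) = 208.
P[2]: D(K, 225) = 38.
P[3]: D(K, 240) = 53.
P[4]: D(K, 165) = 234.

P[1] = 208, P[2] = 38, P[3] = 53, P[4] = 234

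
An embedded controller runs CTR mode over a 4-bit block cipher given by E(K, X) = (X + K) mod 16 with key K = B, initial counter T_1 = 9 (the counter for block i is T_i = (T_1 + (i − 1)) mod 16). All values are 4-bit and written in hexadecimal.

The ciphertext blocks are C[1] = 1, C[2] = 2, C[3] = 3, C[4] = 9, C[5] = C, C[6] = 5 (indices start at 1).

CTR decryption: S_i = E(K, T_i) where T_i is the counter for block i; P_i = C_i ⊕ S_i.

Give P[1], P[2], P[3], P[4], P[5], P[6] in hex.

P[1]: T = 9, S = E(K, T) = 4; 1 ⊕ 4 = 5.
P[2]: T = A, S = E(K, T) = 5; 2 ⊕ 5 = 7.
P[3]: T = B, S = E(K, T) = 6; 3 ⊕ 6 = 5.
P[4]: T = C, S = E(K, T) = 7; 9 ⊕ 7 = E.
P[5]: T = D, S = E(K, T) = 8; C ⊕ 8 = 4.
P[6]: T = E, S = E(K, T) = 9; 5 ⊕ 9 = C.

P[1] = 5, P[2] = 7, P[3] = 5, P[4] = E, P[5] = 4, P[6] = C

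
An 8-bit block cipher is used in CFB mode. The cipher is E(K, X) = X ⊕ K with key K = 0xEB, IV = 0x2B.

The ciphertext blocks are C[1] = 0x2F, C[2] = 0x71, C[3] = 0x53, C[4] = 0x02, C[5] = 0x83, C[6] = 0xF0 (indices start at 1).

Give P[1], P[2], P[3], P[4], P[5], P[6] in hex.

CFB decryption: P_i = C_i ⊕ E(K, C_{i−1}), with C_{0} = IV.
P[1]: E(K, 0x2B) = 0xC0; 0x2F ⊕ 0xC0 = 0xEF.
P[2]: E(K, 0x2F) = 0xC4; 0x71 ⊕ 0xC4 = 0xB5.
P[3]: E(K, 0x71) = 0x9A; 0x53 ⊕ 0x9A = 0xC9.
P[4]: E(K, 0x53) = 0xB8; 0x02 ⊕ 0xB8 = 0xBA.
P[5]: E(K, 0x02) = 0xE9; 0x83 ⊕ 0xE9 = 0x6A.
P[6]: E(K, 0x83) = 0x68; 0xF0 ⊕ 0x68 = 0x98.

P[1] = 0xEF, P[2] = 0xB5, P[3] = 0xC9, P[4] = 0xBA, P[5] = 0x6A, P[6] = 0x98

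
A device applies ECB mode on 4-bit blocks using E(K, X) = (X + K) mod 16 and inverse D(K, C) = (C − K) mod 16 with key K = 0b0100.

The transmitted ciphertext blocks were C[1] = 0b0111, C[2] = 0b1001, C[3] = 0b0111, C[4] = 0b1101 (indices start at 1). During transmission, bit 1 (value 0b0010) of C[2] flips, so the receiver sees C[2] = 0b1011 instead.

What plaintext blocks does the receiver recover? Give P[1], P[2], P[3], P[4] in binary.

ECB decryption: P_i = D(K, C_i).
Only C[2] changed, to 0b1011. In ECB, a change in C_i affects only P_i. Decrypting the received ciphertext:
P[1]: D(K, 0b0111) = 0b0011.
P[2]: D(K, 0b1011) = 0b0111.
P[3]: D(K, 0b0111) = 0b0011.
P[4]: D(K, 0b1101) = 0b1001.
Blocks that differ from the original plaintext: P[2].

P[1] = 0b0011, P[2] = 0b0111, P[3] = 0b0011, P[4] = 0b1001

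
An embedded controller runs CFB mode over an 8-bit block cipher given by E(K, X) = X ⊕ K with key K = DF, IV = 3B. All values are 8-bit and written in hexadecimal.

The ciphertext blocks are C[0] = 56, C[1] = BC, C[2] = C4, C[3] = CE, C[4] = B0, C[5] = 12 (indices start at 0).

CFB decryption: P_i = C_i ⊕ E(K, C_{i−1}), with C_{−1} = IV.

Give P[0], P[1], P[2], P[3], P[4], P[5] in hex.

P[0]: E(K, 3B) = E4; 56 ⊕ E4 = B2.
P[1]: E(K, 56) = 89; BC ⊕ 89 = 35.
P[2]: E(K, BC) = 63; C4 ⊕ 63 = A7.
P[3]: E(K, C4) = 1B; CE ⊕ 1B = D5.
P[4]: E(K, CE) = 11; B0 ⊕ 11 = A1.
P[5]: E(K, B0) = 6F; 12 ⊕ 6F = 7D.

P[0] = B2, P[1] = 35, P[2] = A7, P[3] = D5, P[4] = A1, P[5] = 7D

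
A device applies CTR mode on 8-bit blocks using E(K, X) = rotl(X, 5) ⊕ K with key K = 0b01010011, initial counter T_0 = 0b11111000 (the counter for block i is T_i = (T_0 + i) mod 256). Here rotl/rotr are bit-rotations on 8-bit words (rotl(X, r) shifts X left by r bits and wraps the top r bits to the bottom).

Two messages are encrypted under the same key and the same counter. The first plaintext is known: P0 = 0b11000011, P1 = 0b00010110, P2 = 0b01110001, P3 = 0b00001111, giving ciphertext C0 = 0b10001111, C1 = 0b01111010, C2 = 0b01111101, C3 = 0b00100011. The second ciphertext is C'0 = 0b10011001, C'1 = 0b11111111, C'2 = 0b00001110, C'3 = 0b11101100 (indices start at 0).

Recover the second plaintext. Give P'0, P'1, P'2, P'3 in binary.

In CTR with a reused counter, both messages share the same keystream S_i, so C_i ⊕ C'_i = P_i ⊕ P'_i and thus P'_i = P_i ⊕ C_i ⊕ C'_i.
P'0: 0b11000011 ⊕ 0b10001111 ⊕ 0b10011001 = 0b11010101.
P'1: 0b00010110 ⊕ 0b01111010 ⊕ 0b11111111 = 0b10010011.
P'2: 0b01110001 ⊕ 0b01111101 ⊕ 0b00001110 = 0b00000010.
P'3: 0b00001111 ⊕ 0b00100011 ⊕ 0b11101100 = 0b11000000.

P'0 = 0b11010101, P'1 = 0b10010011, P'2 = 0b00000010, P'3 = 0b11000000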